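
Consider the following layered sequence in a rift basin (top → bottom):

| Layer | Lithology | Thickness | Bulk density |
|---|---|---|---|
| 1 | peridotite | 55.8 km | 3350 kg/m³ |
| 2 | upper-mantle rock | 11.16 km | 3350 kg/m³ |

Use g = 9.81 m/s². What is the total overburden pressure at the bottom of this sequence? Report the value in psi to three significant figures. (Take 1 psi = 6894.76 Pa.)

peridotite: 3350 kg/m³ × 9.81 m/s² × 55800 m = 1.834×10^9 Pa = 2.660×10^5 psi
upper-mantle rock: 3350 kg/m³ × 9.81 m/s² × 11160 m = 3.668×10^8 Pa = 53194 psi
Total = 2.660×10^5 + 53194 = 3.1916×10^5 psi

319000 psi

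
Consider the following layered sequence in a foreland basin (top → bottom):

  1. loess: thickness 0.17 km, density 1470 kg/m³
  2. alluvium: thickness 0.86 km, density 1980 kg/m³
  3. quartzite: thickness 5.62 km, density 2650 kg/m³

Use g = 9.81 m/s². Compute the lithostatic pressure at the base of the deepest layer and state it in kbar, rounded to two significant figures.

loess: 1470 kg/m³ × 9.81 m/s² × 170 m = 2.452×10^6 Pa = 0.02452 kbar
alluvium: 1980 kg/m³ × 9.81 m/s² × 860 m = 1.670×10^7 Pa = 0.1670 kbar
quartzite: 2650 kg/m³ × 9.81 m/s² × 5620 m = 1.461×10^8 Pa = 1.461 kbar
Total = 0.02452 + 0.1670 + 1.461 = 1.6526 kbar

1.7 kbar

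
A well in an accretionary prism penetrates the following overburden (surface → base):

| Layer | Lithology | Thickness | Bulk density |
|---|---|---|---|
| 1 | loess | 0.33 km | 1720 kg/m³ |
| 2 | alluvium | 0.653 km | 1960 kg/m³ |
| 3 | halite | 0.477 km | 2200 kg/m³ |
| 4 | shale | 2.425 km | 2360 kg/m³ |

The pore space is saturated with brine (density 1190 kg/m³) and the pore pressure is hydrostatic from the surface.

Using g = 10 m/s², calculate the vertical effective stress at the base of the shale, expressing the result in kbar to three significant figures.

0.400 kbar

Overburden (lithostatic) stress σ_v:
loess: 1720 kg/m³ × 10 m/s² × 330 m = 5.676×10^6 Pa = 5.676 MPa
alluvium: 1960 kg/m³ × 10 m/s² × 653 m = 1.280×10^7 Pa = 12.80 MPa
halite: 2200 kg/m³ × 10 m/s² × 477 m = 1.049×10^7 Pa = 10.49 MPa
shale: 2360 kg/m³ × 10 m/s² × 2425 m = 5.723×10^7 Pa = 57.23 MPa
Total = 5.676 + 12.80 + 10.49 + 57.23 = 86.199 MPa
Pore pressure P_p = 1190 kg/m³ × 10 m/s² × 3885 m = 4.623×10^7 Pa = 46.23 MPa
Effective stress σ' = σ_v − P_p = 86.20 − 46.23 = 39.967 MPa = 0.39967 kbar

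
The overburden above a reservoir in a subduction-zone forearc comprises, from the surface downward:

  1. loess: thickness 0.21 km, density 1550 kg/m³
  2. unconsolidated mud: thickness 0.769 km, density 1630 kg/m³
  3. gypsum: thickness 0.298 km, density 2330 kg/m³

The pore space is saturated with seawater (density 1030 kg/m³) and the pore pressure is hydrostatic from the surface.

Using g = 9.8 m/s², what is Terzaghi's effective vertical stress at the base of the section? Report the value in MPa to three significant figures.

Overburden (lithostatic) stress σ_v:
loess: 1550 kg/m³ × 9.8 m/s² × 210 m = 3.190×10^6 Pa = 3.190 MPa
unconsolidated mud: 1630 kg/m³ × 9.8 m/s² × 769 m = 1.228×10^7 Pa = 12.28 MPa
gypsum: 2330 kg/m³ × 9.8 m/s² × 298 m = 6.805×10^6 Pa = 6.805 MPa
Total = 3.190 + 12.28 + 6.805 = 22.278 MPa
Pore pressure P_p = 1030 kg/m³ × 9.8 m/s² × 1277 m = 1.289×10^7 Pa = 12.89 MPa
Effective stress σ' = σ_v − P_p = 22.28 − 12.89 = 9.3884 MPa

9.39 MPa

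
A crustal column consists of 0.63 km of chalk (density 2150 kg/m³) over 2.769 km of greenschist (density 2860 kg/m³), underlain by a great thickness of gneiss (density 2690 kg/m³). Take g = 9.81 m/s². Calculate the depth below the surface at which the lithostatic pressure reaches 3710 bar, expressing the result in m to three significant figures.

Pressure at base of upper layers: 2150×9.81×630 + 2860×9.81×2769 = 9.098×10^7 Pa = 909.8 bar
Remaining pressure to be supplied by gneiss: 3.710×10^8 − 9.098×10^7 = 2.800×10^8 Pa
Additional depth in gneiss = 2.800×10^8 Pa / (2690 kg/m³ × 9.81 m/s²) = 10611 m
Total depth = 3399 m + 10611 m = 14010 m

14000 m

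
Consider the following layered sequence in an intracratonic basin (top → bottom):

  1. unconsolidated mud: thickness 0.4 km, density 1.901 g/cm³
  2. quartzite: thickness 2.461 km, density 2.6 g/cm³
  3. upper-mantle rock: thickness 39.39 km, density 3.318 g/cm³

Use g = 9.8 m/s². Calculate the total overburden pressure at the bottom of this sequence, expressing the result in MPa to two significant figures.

unconsolidated mud: 1901 kg/m³ × 9.8 m/s² × 400 m = 7.452×10^6 Pa = 7.452 MPa
quartzite: 2600 kg/m³ × 9.8 m/s² × 2461 m = 6.271×10^7 Pa = 62.71 MPa
upper-mantle rock: 3318 kg/m³ × 9.8 m/s² × 39390 m = 1.281×10^9 Pa = 1281 MPa
Total = 7.452 + 62.71 + 1281 = 1351.0 MPa

1400 MPa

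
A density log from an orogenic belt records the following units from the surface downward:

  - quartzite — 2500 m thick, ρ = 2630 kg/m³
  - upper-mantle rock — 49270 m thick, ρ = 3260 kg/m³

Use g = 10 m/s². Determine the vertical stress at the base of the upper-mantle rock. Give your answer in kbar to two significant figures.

17 kbar

quartzite: 2630 kg/m³ × 10 m/s² × 2500 m = 6.575×10^7 Pa = 0.6575 kbar
upper-mantle rock: 3260 kg/m³ × 10 m/s² × 49270 m = 1.606×10^9 Pa = 16.06 kbar
Total = 0.6575 + 16.06 = 16.720 kbar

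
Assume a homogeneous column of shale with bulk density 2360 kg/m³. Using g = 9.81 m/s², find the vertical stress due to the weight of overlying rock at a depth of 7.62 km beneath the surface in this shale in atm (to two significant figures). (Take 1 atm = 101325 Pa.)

1700 atm

shale: 2360 kg/m³ × 9.81 m/s² × 7620 m = 1.764×10^8 Pa = 1741 atm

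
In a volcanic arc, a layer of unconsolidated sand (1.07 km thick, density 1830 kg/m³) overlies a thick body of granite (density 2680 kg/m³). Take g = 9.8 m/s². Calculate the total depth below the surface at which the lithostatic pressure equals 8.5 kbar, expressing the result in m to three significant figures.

Pressure at base of upper layers: 1830×9.8×1070 = 1.919×10^7 Pa = 0.1919 kbar
Remaining pressure to be supplied by granite: 8.500×10^8 − 1.919×10^7 = 8.308×10^8 Pa
Additional depth in granite = 8.308×10^8 Pa / (2680 kg/m³ × 9.8 m/s²) = 31633 m
Total depth = 1070 m + 31633 m = 32703 m

32700 m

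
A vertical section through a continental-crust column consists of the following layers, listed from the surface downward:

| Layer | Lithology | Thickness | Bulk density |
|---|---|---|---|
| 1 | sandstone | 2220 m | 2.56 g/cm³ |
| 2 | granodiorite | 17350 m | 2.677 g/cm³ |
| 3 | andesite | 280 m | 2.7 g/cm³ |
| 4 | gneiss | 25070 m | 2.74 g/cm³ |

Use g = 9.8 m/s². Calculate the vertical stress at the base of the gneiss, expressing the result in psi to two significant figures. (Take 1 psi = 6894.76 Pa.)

170000 psi

sandstone: 2560 kg/m³ × 9.8 m/s² × 2220 m = 5.570×10^7 Pa = 8078 psi
granodiorite: 2677 kg/m³ × 9.8 m/s² × 17350 m = 4.552×10^8 Pa = 66017 psi
andesite: 2700 kg/m³ × 9.8 m/s² × 280 m = 7.409×10^6 Pa = 1075 psi
gneiss: 2740 kg/m³ × 9.8 m/s² × 25070 m = 6.732×10^8 Pa = 97636 psi
Total = 8078 + 66017 + 1075 + 97636 = 1.7281×10^5 psi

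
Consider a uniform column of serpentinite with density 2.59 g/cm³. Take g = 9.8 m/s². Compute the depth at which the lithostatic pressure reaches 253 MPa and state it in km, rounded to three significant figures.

9.97 km

h = P/(ρg) = 253 MPa / (2590 kg/m³ × 9.8 m/s²) = 2.530×10^8 Pa / 25382 Pa/m = 9967.7 m
= 9.9677 km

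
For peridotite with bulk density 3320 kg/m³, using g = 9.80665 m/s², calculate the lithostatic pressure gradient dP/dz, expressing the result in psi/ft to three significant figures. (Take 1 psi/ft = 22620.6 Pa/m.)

1.44 psi/ft

dP/dz = ρg = 3320 kg/m³ × 9.80665 m/s² = 32558 Pa/m
= 32558 Pa/m × (1 psi/ft / 22621 Pa/m) = 1.4393 psi/ft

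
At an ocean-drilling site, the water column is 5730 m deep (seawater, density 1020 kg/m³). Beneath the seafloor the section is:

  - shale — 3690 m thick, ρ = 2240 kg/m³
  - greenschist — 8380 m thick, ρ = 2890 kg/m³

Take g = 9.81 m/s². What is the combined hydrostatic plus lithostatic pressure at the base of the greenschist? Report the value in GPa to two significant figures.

0.38 GPa

seawater: 1020 kg/m³ × 9.81 m/s² × 5730 m = 5.734×10^7 Pa = 0.05734 GPa
shale: 2240 kg/m³ × 9.81 m/s² × 3690 m = 8.109×10^7 Pa = 0.08109 GPa
greenschist: 2890 kg/m³ × 9.81 m/s² × 8380 m = 2.376×10^8 Pa = 0.2376 GPa
Total = 0.05734 + 0.08109 + 0.2376 = 0.37600 GPa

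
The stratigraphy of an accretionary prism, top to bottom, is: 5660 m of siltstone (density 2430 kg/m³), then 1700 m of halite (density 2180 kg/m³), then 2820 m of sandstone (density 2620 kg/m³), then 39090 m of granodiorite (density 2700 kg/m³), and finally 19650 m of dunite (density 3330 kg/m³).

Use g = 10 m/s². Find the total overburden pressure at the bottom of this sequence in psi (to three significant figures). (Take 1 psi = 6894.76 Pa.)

siltstone: 2430 kg/m³ × 10 m/s² × 5660 m = 1.375×10^8 Pa = 19948 psi
halite: 2180 kg/m³ × 10 m/s² × 1700 m = 3.706×10^7 Pa = 5375 psi
sandstone: 2620 kg/m³ × 10 m/s² × 2820 m = 7.388×10^7 Pa = 10716 psi
granodiorite: 2700 kg/m³ × 10 m/s² × 39090 m = 1.055×10^9 Pa = 1.531×10^5 psi
dunite: 3330 kg/m³ × 10 m/s² × 19650 m = 6.543×10^8 Pa = 94905 psi
Total = 19948 + 5375 + 10716 + 1.531×10^5 + 94905 = 2.8402×10^5 psi

284000 psi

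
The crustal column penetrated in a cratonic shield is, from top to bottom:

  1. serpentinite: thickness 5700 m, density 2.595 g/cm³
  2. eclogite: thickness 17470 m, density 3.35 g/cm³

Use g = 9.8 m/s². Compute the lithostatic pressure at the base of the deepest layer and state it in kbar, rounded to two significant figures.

serpentinite: 2595 kg/m³ × 9.8 m/s² × 5700 m = 1.450×10^8 Pa = 1.450 kbar
eclogite: 3350 kg/m³ × 9.8 m/s² × 17470 m = 5.735×10^8 Pa = 5.735 kbar
Total = 1.450 + 5.735 = 7.1850 kbar

7.2 kbar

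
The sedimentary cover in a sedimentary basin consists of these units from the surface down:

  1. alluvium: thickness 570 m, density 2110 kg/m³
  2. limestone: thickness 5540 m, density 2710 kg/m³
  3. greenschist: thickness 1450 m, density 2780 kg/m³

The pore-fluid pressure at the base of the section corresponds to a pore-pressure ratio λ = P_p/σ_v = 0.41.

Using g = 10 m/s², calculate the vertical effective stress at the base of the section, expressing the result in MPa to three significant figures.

Overburden (lithostatic) stress σ_v:
alluvium: 2110 kg/m³ × 10 m/s² × 570 m = 1.203×10^7 Pa = 12.03 MPa
limestone: 2710 kg/m³ × 10 m/s² × 5540 m = 1.501×10^8 Pa = 150.1 MPa
greenschist: 2780 kg/m³ × 10 m/s² × 1450 m = 4.031×10^7 Pa = 40.31 MPa
Total = 12.03 + 150.1 + 40.31 = 202.47 MPa
Pore pressure P_p = λ·σ_v = 0.41 × 202.5 MPa = 83.01 MPa
Effective stress σ' = σ_v − P_p = 202.5 − 83.01 = 119.46 MPa

119 MPa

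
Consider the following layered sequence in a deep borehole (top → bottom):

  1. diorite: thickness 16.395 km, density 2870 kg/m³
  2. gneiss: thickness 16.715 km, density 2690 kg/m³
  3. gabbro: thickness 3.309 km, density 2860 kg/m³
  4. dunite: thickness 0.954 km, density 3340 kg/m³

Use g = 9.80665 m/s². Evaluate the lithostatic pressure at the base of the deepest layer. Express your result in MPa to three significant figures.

diorite: 2870 kg/m³ × 9.80665 m/s² × 16395 m = 4.614×10^8 Pa = 461.4 MPa
gneiss: 2690 kg/m³ × 9.80665 m/s² × 16715 m = 4.409×10^8 Pa = 440.9 MPa
gabbro: 2860 kg/m³ × 9.80665 m/s² × 3309 m = 9.281×10^7 Pa = 92.81 MPa
dunite: 3340 kg/m³ × 9.80665 m/s² × 954 m = 3.125×10^7 Pa = 31.25 MPa
Total = 461.4 + 440.9 + 92.81 + 31.25 = 1026.4 MPa

1030 MPa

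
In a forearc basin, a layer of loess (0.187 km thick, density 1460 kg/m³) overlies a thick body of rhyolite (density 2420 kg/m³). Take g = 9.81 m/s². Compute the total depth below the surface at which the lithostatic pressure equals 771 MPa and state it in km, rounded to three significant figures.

32.6 km

Pressure at base of upper layers: 1460×9.81×187 = 2.678×10^6 Pa = 2.678 MPa
Remaining pressure to be supplied by rhyolite: 7.710×10^8 − 2.678×10^6 = 7.683×10^8 Pa
Additional depth in rhyolite = 7.683×10^8 Pa / (2420 kg/m³ × 9.81 m/s²) = 32364 m
Total depth = 187 m + 32364 m = 32551 m
= 32.551 km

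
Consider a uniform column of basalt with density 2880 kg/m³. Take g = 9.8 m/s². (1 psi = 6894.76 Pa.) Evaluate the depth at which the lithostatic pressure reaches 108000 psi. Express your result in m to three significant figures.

26400 m

h = P/(ρg) = 108000 psi / (2880 kg/m³ × 9.8 m/s²) = 7.446×10^8 Pa / 28224 Pa/m = 26383 m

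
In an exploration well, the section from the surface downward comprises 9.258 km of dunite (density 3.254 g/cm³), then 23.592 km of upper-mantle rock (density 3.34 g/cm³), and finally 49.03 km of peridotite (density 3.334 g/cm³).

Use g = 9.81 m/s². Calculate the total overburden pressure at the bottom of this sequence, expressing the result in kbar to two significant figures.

dunite: 3254 kg/m³ × 9.81 m/s² × 9258 m = 2.955×10^8 Pa = 2.955 kbar
upper-mantle rock: 3340 kg/m³ × 9.81 m/s² × 23592 m = 7.730×10^8 Pa = 7.730 kbar
peridotite: 3334 kg/m³ × 9.81 m/s² × 49030 m = 1.604×10^9 Pa = 16.04 kbar
Total = 2.955 + 7.730 + 16.04 = 26.721 kbar

27 kbar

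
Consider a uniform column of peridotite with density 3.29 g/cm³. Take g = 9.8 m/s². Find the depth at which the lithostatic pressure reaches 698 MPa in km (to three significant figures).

21.6 km

h = P/(ρg) = 698 MPa / (3290 kg/m³ × 9.8 m/s²) = 6.980×10^8 Pa / 32242 Pa/m = 21649 m
= 21.649 km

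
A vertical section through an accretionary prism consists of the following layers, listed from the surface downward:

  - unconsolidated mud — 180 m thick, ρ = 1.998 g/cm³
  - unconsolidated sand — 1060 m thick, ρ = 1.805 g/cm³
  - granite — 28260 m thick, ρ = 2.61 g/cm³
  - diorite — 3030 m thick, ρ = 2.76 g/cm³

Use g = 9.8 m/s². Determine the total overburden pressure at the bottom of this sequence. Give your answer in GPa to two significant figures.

0.83 GPa

unconsolidated mud: 1998 kg/m³ × 9.8 m/s² × 180 m = 3.524×10^6 Pa = 3.524×10^-3 GPa
unconsolidated sand: 1805 kg/m³ × 9.8 m/s² × 1060 m = 1.875×10^7 Pa = 0.01875 GPa
granite: 2610 kg/m³ × 9.8 m/s² × 28260 m = 7.228×10^8 Pa = 0.7228 GPa
diorite: 2760 kg/m³ × 9.8 m/s² × 3030 m = 8.196×10^7 Pa = 0.08196 GPa
Total = 3.524×10^-3 + 0.01875 + 0.7228 + 0.08196 = 0.82706 GPa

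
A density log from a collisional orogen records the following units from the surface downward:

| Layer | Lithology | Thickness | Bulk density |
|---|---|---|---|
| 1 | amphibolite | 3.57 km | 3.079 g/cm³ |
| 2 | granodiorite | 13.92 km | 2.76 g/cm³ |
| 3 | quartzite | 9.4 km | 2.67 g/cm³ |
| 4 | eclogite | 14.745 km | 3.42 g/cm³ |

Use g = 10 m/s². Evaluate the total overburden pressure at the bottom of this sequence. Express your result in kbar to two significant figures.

amphibolite: 3079 kg/m³ × 10 m/s² × 3570 m = 1.099×10^8 Pa = 1.099 kbar
granodiorite: 2760 kg/m³ × 10 m/s² × 13920 m = 3.842×10^8 Pa = 3.842 kbar
quartzite: 2670 kg/m³ × 10 m/s² × 9400 m = 2.510×10^8 Pa = 2.510 kbar
eclogite: 3420 kg/m³ × 10 m/s² × 14745 m = 5.043×10^8 Pa = 5.043 kbar
Total = 1.099 + 3.842 + 2.510 + 5.043 = 12.494 kbar

12 kbar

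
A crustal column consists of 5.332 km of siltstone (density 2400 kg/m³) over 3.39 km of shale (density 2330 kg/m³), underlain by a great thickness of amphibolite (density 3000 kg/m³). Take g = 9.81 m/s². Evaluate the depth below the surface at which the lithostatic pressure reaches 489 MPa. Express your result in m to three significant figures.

Pressure at base of upper layers: 2400×9.81×5332 + 2330×9.81×3390 = 2.030×10^8 Pa = 203.0 MPa
Remaining pressure to be supplied by amphibolite: 4.890×10^8 − 2.030×10^8 = 2.860×10^8 Pa
Additional depth in amphibolite = 2.860×10^8 Pa / (3000 kg/m³ × 9.81 m/s²) = 9717.2 m
Total depth = 8722 m + 9717.2 m = 18439 m

18400 m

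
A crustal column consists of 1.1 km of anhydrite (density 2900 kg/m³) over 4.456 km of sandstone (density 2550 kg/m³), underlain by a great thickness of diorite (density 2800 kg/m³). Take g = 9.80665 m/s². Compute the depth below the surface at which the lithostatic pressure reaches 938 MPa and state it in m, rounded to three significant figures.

34500 m

Pressure at base of upper layers: 2900×9.80665×1100 + 2550×9.80665×4456 = 1.427×10^8 Pa = 142.7 MPa
Remaining pressure to be supplied by diorite: 9.380×10^8 − 1.427×10^8 = 7.953×10^8 Pa
Additional depth in diorite = 7.953×10^8 Pa / (2800 kg/m³ × 9.80665 m/s²) = 28963 m
Total depth = 5556 m + 28963 m = 34519 m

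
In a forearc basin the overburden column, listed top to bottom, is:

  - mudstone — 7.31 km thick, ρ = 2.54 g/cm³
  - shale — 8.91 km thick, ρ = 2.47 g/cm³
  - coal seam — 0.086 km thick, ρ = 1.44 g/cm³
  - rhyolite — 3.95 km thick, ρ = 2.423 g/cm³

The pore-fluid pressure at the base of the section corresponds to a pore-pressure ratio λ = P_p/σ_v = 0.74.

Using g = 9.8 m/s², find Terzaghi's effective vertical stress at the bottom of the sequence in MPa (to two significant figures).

130 MPa

Overburden (lithostatic) stress σ_v:
mudstone: 2540 kg/m³ × 9.8 m/s² × 7310 m = 1.820×10^8 Pa = 182.0 MPa
shale: 2470 kg/m³ × 9.8 m/s² × 8910 m = 2.157×10^8 Pa = 215.7 MPa
coal seam: 1440 kg/m³ × 9.8 m/s² × 86 m = 1.214×10^6 Pa = 1.214 MPa
rhyolite: 2423 kg/m³ × 9.8 m/s² × 3950 m = 9.379×10^7 Pa = 93.79 MPa
Total = 182.0 + 215.7 + 1.214 + 93.79 = 492.64 MPa
Pore pressure P_p = λ·σ_v = 0.74 × 492.6 MPa = 364.6 MPa
Effective stress σ' = σ_v − P_p = 492.6 − 364.6 = 128.09 MPa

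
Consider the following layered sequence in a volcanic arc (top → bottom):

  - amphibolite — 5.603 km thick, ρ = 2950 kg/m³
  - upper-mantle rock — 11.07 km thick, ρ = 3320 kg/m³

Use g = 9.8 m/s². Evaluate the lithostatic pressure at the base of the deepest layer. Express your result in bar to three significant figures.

5220 bar

amphibolite: 2950 kg/m³ × 9.8 m/s² × 5603 m = 1.620×10^8 Pa = 1620 bar
upper-mantle rock: 3320 kg/m³ × 9.8 m/s² × 11070 m = 3.602×10^8 Pa = 3602 bar
Total = 1620 + 3602 = 5221.6 bar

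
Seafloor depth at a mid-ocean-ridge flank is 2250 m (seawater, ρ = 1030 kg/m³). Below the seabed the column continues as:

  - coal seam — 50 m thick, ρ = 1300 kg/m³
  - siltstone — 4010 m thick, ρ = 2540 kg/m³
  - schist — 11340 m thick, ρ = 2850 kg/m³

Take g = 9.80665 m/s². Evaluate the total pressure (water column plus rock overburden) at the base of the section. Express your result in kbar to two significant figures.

4.4 kbar

seawater: 1030 kg/m³ × 9.80665 m/s² × 2250 m = 2.273×10^7 Pa = 0.2273 kbar
coal seam: 1300 kg/m³ × 9.80665 m/s² × 50 m = 6.374×10^5 Pa = 6.374×10^-3 kbar
siltstone: 2540 kg/m³ × 9.80665 m/s² × 4010 m = 9.988×10^7 Pa = 0.9988 kbar
schist: 2850 kg/m³ × 9.80665 m/s² × 11340 m = 3.169×10^8 Pa = 3.169 kbar
Total = 0.2273 + 6.374×10^-3 + 0.9988 + 3.169 = 4.4019 kbar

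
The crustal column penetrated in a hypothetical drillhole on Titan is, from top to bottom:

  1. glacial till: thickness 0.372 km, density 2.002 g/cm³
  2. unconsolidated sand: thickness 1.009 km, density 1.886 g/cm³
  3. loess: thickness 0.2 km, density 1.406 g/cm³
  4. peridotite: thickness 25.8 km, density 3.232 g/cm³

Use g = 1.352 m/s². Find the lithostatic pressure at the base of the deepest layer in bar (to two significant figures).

1200 bar

glacial till: 2002 kg/m³ × 1.352 m/s² × 372 m = 1.007×10^6 Pa = 10.07 bar
unconsolidated sand: 1886 kg/m³ × 1.352 m/s² × 1009 m = 2.573×10^6 Pa = 25.73 bar
loess: 1406 kg/m³ × 1.352 m/s² × 200 m = 3.802×10^5 Pa = 3.802 bar
peridotite: 3232 kg/m³ × 1.352 m/s² × 25800 m = 1.127×10^8 Pa = 1127 bar
Total = 10.07 + 25.73 + 3.802 + 1127 = 1167.0 bar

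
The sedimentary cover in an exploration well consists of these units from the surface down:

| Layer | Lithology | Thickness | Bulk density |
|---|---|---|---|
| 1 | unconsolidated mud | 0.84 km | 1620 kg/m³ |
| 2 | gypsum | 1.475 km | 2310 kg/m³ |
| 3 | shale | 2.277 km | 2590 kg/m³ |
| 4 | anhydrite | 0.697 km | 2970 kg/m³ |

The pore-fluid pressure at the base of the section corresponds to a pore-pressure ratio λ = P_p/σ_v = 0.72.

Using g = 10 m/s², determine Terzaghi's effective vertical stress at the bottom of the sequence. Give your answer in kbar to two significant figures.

Overburden (lithostatic) stress σ_v:
unconsolidated mud: 1620 kg/m³ × 10 m/s² × 840 m = 1.361×10^7 Pa = 13.61 MPa
gypsum: 2310 kg/m³ × 10 m/s² × 1475 m = 3.407×10^7 Pa = 34.07 MPa
shale: 2590 kg/m³ × 10 m/s² × 2277 m = 5.897×10^7 Pa = 58.97 MPa
anhydrite: 2970 kg/m³ × 10 m/s² × 697 m = 2.070×10^7 Pa = 20.70 MPa
Total = 13.61 + 34.07 + 58.97 + 20.70 = 127.36 MPa
Pore pressure P_p = λ·σ_v = 0.72 × 127.4 MPa = 91.70 MPa
Effective stress σ' = σ_v − P_p = 127.4 − 91.70 = 35.660 MPa = 0.35660 kbar

0.36 kbar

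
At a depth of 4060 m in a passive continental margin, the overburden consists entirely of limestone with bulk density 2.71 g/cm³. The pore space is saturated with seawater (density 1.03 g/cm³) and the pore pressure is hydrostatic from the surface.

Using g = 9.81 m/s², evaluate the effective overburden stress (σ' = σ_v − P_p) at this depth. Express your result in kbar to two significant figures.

Overburden (lithostatic) stress σ_v:
limestone: 2710 kg/m³ × 9.81 m/s² × 4060 m = 1.079×10^8 Pa = 107.9 MPa
Pore pressure P_p = 1030 kg/m³ × 9.81 m/s² × 4060 m = 4.102×10^7 Pa = 41.02 MPa
Effective stress σ' = σ_v − P_p = 107.9 − 41.02 = 66.912 MPa = 0.66912 kbar

0.67 kbar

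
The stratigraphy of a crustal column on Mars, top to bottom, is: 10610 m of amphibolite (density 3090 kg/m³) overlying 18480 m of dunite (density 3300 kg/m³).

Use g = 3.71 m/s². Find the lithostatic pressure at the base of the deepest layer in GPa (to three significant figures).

0.348 GPa

amphibolite: 3090 kg/m³ × 3.71 m/s² × 10610 m = 1.216×10^8 Pa = 0.1216 GPa
dunite: 3300 kg/m³ × 3.71 m/s² × 18480 m = 2.263×10^8 Pa = 0.2263 GPa
Total = 0.1216 + 0.2263 = 0.34788 GPa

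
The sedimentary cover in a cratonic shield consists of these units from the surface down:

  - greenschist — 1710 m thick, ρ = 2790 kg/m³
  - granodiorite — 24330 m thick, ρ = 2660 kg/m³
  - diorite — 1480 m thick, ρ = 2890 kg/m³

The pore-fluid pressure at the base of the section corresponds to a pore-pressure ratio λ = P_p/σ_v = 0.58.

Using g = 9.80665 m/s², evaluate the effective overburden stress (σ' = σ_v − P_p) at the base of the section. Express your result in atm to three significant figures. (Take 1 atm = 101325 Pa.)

3000 atm

Overburden (lithostatic) stress σ_v:
greenschist: 2790 kg/m³ × 9.80665 m/s² × 1710 m = 4.679×10^7 Pa = 46.79 MPa
granodiorite: 2660 kg/m³ × 9.80665 m/s² × 24330 m = 6.347×10^8 Pa = 634.7 MPa
diorite: 2890 kg/m³ × 9.80665 m/s² × 1480 m = 4.195×10^7 Pa = 41.95 MPa
Total = 46.79 + 634.7 + 41.95 = 723.40 MPa
Pore pressure P_p = λ·σ_v = 0.58 × 723.4 MPa = 419.6 MPa
Effective stress σ' = σ_v − P_p = 723.4 − 419.6 = 303.83 MPa = 2998.5 atm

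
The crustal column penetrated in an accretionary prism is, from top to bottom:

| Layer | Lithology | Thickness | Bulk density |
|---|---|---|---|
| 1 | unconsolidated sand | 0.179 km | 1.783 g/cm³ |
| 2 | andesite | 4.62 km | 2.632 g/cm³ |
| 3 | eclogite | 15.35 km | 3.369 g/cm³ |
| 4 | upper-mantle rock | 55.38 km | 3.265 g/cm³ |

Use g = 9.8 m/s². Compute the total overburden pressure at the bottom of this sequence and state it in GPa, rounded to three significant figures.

2.40 GPa

unconsolidated sand: 1783 kg/m³ × 9.8 m/s² × 179 m = 3.128×10^6 Pa = 3.128×10^-3 GPa
andesite: 2632 kg/m³ × 9.8 m/s² × 4620 m = 1.192×10^8 Pa = 0.1192 GPa
eclogite: 3369 kg/m³ × 9.8 m/s² × 15350 m = 5.068×10^8 Pa = 0.5068 GPa
upper-mantle rock: 3265 kg/m³ × 9.8 m/s² × 55380 m = 1.772×10^9 Pa = 1.772 GPa
Total = 3.128×10^-3 + 0.1192 + 0.5068 + 1.772 = 2.4011 GPa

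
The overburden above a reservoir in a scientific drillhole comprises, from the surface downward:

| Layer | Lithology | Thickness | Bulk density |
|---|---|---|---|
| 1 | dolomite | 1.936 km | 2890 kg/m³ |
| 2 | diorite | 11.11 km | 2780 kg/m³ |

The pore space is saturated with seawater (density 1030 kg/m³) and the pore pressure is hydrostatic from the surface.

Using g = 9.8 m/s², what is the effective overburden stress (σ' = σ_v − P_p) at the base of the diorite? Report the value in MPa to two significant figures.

230 MPa

Overburden (lithostatic) stress σ_v:
dolomite: 2890 kg/m³ × 9.8 m/s² × 1936 m = 5.483×10^7 Pa = 54.83 MPa
diorite: 2780 kg/m³ × 9.8 m/s² × 11110 m = 3.027×10^8 Pa = 302.7 MPa
Total = 54.83 + 302.7 = 357.51 MPa
Pore pressure P_p = 1030 kg/m³ × 9.8 m/s² × 13046 m = 1.317×10^8 Pa = 131.7 MPa
Effective stress σ' = σ_v − P_p = 357.5 − 131.7 = 225.83 MPa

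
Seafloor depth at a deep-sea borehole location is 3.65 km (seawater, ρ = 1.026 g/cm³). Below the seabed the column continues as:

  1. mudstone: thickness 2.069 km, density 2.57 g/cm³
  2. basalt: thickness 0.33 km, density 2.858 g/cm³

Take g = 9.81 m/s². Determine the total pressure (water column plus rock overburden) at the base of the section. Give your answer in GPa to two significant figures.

0.098 GPa

seawater: 1026 kg/m³ × 9.81 m/s² × 3650 m = 3.674×10^7 Pa = 0.03674 GPa
mudstone: 2570 kg/m³ × 9.81 m/s² × 2069 m = 5.216×10^7 Pa = 0.05216 GPa
basalt: 2858 kg/m³ × 9.81 m/s² × 330 m = 9.252×10^6 Pa = 9.252×10^-3 GPa
Total = 0.03674 + 0.05216 + 9.252×10^-3 = 0.098153 GPa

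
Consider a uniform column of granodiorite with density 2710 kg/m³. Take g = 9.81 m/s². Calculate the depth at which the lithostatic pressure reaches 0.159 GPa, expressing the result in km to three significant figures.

h = P/(ρg) = 0.159 GPa / (2710 kg/m³ × 9.81 m/s²) = 1.590×10^8 Pa / 26585 Pa/m = 5980.8 m
= 5.9808 km

5.98 km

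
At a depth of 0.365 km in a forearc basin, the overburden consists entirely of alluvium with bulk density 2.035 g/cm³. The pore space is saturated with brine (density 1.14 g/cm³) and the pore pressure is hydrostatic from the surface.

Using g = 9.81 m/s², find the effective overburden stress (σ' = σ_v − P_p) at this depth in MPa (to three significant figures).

3.20 MPa

Overburden (lithostatic) stress σ_v:
alluvium: 2035 kg/m³ × 9.81 m/s² × 365 m = 7.287×10^6 Pa = 7.287 MPa
Pore pressure P_p = 1140 kg/m³ × 9.81 m/s² × 365 m = 4.082×10^6 Pa = 4.082 MPa
Effective stress σ' = σ_v − P_p = 7.287 − 4.082 = 3.2047 MPa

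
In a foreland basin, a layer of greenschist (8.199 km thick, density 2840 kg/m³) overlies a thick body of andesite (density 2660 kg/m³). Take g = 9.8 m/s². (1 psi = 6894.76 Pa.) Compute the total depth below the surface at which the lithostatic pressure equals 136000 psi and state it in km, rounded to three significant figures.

35.4 km

Pressure at base of upper layers: 2840×9.8×8199 = 2.282×10^8 Pa = 33097 psi
Remaining pressure to be supplied by andesite: 9.377×10^8 − 2.282×10^8 = 7.095×10^8 Pa
Additional depth in andesite = 7.095×10^8 Pa / (2660 kg/m³ × 9.8 m/s²) = 27217 m
Total depth = 8199 m + 27217 m = 35416 m
= 35.416 km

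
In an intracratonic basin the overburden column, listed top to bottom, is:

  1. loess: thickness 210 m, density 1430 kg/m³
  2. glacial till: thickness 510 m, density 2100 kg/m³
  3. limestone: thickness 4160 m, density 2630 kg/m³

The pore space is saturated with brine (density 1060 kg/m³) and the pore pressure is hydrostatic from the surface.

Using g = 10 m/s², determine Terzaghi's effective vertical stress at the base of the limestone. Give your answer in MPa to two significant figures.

Overburden (lithostatic) stress σ_v:
loess: 1430 kg/m³ × 10 m/s² × 210 m = 3.003×10^6 Pa = 3.003 MPa
glacial till: 2100 kg/m³ × 10 m/s² × 510 m = 1.071×10^7 Pa = 10.71 MPa
limestone: 2630 kg/m³ × 10 m/s² × 4160 m = 1.094×10^8 Pa = 109.4 MPa
Total = 3.003 + 10.71 + 109.4 = 123.12 MPa
Pore pressure P_p = 1060 kg/m³ × 10 m/s² × 4880 m = 5.173×10^7 Pa = 51.73 MPa
Effective stress σ' = σ_v − P_p = 123.1 − 51.73 = 71.393 MPa

71 MPa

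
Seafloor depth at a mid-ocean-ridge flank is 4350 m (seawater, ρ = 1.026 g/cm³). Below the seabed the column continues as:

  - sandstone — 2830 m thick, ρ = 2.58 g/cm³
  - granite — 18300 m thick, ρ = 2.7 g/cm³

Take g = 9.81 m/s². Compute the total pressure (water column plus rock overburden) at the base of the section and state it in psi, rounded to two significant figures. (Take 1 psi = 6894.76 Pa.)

seawater: 1026 kg/m³ × 9.81 m/s² × 4350 m = 4.378×10^7 Pa = 6350 psi
sandstone: 2580 kg/m³ × 9.81 m/s² × 2830 m = 7.163×10^7 Pa = 10389 psi
granite: 2700 kg/m³ × 9.81 m/s² × 18300 m = 4.847×10^8 Pa = 70302 psi
Total = 6350 + 10389 + 70302 = 87040 psi

87000 psi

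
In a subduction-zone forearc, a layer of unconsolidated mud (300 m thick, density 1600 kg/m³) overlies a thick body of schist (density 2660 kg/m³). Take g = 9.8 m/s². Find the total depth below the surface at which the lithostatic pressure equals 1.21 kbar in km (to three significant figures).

4.76 km

Pressure at base of upper layers: 1600×9.8×300 = 4.704×10^6 Pa = 0.04704 kbar
Remaining pressure to be supplied by schist: 1.210×10^8 − 4.704×10^6 = 1.163×10^8 Pa
Additional depth in schist = 1.163×10^8 Pa / (2660 kg/m³ × 9.8 m/s²) = 4461.3 m
Total depth = 300 m + 4461.3 m = 4761.3 m
= 4.7613 km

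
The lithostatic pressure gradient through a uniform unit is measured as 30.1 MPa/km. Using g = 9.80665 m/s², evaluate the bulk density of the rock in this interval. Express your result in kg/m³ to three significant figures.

3070 kg/m³

ρ = (dP/dz)/g = 30.1 MPa/km / 9.80665 m/s² = 30100 Pa/m / 9.80665 m/s² = 3069.3 kg/m³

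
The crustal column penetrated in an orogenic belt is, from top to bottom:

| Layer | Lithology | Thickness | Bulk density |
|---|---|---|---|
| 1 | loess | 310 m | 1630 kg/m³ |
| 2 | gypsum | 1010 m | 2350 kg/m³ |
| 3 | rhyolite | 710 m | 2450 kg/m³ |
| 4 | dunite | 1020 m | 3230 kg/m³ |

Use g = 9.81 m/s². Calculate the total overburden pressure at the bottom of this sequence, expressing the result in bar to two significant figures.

loess: 1630 kg/m³ × 9.81 m/s² × 310 m = 4.957×10^6 Pa = 49.57 bar
gypsum: 2350 kg/m³ × 9.81 m/s² × 1010 m = 2.328×10^7 Pa = 232.8 bar
rhyolite: 2450 kg/m³ × 9.81 m/s² × 710 m = 1.706×10^7 Pa = 170.6 bar
dunite: 3230 kg/m³ × 9.81 m/s² × 1020 m = 3.232×10^7 Pa = 323.2 bar
Total = 49.57 + 232.8 + 170.6 + 323.2 = 776.26 bar

780 bar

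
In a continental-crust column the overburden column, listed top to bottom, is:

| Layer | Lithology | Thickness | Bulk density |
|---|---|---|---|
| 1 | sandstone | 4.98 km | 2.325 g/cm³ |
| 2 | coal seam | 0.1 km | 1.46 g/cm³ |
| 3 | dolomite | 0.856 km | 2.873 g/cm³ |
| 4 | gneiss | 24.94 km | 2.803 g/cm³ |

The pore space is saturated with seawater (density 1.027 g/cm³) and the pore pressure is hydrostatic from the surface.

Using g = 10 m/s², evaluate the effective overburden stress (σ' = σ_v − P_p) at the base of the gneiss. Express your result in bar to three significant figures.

5240 bar

Overburden (lithostatic) stress σ_v:
sandstone: 2325 kg/m³ × 10 m/s² × 4980 m = 1.158×10^8 Pa = 115.8 MPa
coal seam: 1460 kg/m³ × 10 m/s² × 100 m = 1.460×10^6 Pa = 1.460 MPa
dolomite: 2873 kg/m³ × 10 m/s² × 856 m = 2.459×10^7 Pa = 24.59 MPa
gneiss: 2803 kg/m³ × 10 m/s² × 24940 m = 6.991×10^8 Pa = 699.1 MPa
Total = 115.8 + 1.460 + 24.59 + 699.1 = 840.91 MPa
Pore pressure P_p = 1027 kg/m³ × 10 m/s² × 30876 m = 3.171×10^8 Pa = 317.1 MPa
Effective stress σ' = σ_v − P_p = 840.9 − 317.1 = 523.81 MPa = 5238.1 bar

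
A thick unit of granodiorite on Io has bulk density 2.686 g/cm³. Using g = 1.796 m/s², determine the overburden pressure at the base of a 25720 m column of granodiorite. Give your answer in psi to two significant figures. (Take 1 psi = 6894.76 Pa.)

18000 psi

granodiorite: 2686 kg/m³ × 1.796 m/s² × 25720 m = 1.241×10^8 Pa = 17996 psi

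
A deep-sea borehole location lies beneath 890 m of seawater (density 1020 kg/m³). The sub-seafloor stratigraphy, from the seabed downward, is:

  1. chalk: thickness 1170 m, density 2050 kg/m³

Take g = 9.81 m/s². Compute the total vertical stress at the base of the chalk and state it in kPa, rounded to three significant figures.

seawater: 1020 kg/m³ × 9.81 m/s² × 890 m = 8.906×10^6 Pa = 8906 kPa
chalk: 2050 kg/m³ × 9.81 m/s² × 1170 m = 2.353×10^7 Pa = 23529 kPa
Total = 8906 + 23529 = 32435 kPa

32400 kPa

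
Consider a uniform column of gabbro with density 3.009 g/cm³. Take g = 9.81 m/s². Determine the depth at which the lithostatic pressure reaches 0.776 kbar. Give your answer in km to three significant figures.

h = P/(ρg) = 0.776 kbar / (3009 kg/m³ × 9.81 m/s²) = 7.760×10^7 Pa / 29518 Pa/m = 2628.9 m
= 2.6289 km

2.63 km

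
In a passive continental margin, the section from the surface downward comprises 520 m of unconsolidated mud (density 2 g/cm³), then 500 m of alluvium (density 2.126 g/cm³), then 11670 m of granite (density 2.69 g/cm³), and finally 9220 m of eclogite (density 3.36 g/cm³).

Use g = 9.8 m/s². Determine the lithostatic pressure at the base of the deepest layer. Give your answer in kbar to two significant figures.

6.3 kbar

unconsolidated mud: 2000 kg/m³ × 9.8 m/s² × 520 m = 1.019×10^7 Pa = 0.1019 kbar
alluvium: 2126 kg/m³ × 9.8 m/s² × 500 m = 1.042×10^7 Pa = 0.1042 kbar
granite: 2690 kg/m³ × 9.8 m/s² × 11670 m = 3.076×10^8 Pa = 3.076 kbar
eclogite: 3360 kg/m³ × 9.8 m/s² × 9220 m = 3.036×10^8 Pa = 3.036 kbar
Total = 0.1019 + 0.1042 + 3.076 + 3.036 = 6.3185 kbar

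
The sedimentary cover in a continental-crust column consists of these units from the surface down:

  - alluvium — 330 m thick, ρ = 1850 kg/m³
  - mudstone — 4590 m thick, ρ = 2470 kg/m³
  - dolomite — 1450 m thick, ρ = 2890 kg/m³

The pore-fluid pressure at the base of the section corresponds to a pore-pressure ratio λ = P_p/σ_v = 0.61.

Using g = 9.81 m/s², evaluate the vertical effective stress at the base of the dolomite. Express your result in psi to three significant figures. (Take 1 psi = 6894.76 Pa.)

Overburden (lithostatic) stress σ_v:
alluvium: 1850 kg/m³ × 9.81 m/s² × 330 m = 5.989×10^6 Pa = 5.989 MPa
mudstone: 2470 kg/m³ × 9.81 m/s² × 4590 m = 1.112×10^8 Pa = 111.2 MPa
dolomite: 2890 kg/m³ × 9.81 m/s² × 1450 m = 4.111×10^7 Pa = 41.11 MPa
Total = 5.989 + 111.2 + 41.11 = 158.32 MPa
Pore pressure P_p = λ·σ_v = 0.61 × 158.3 MPa = 96.57 MPa
Effective stress σ' = σ_v − P_p = 158.3 − 96.57 = 61.744 MPa = 8955.1 psi

8960 psi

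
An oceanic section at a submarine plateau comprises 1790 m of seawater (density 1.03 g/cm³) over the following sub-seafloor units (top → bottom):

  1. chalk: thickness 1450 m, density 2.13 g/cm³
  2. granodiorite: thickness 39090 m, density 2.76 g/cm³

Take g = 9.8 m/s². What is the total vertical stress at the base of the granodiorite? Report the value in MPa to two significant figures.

seawater: 1030 kg/m³ × 9.8 m/s² × 1790 m = 1.807×10^7 Pa = 18.07 MPa
chalk: 2130 kg/m³ × 9.8 m/s² × 1450 m = 3.027×10^7 Pa = 30.27 MPa
granodiorite: 2760 kg/m³ × 9.8 m/s² × 39090 m = 1.057×10^9 Pa = 1057 MPa
Total = 18.07 + 30.27 + 1057 = 1105.6 MPa

1100 MPa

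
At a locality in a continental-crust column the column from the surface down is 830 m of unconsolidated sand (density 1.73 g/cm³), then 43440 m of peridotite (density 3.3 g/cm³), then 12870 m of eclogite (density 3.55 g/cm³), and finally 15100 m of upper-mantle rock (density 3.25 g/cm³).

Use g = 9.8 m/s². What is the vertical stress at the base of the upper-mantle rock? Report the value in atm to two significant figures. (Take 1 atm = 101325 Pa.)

unconsolidated sand: 1730 kg/m³ × 9.8 m/s² × 830 m = 1.407×10^7 Pa = 138.9 atm
peridotite: 3300 kg/m³ × 9.8 m/s² × 43440 m = 1.405×10^9 Pa = 13865 atm
eclogite: 3550 kg/m³ × 9.8 m/s² × 12870 m = 4.477×10^8 Pa = 4419 atm
upper-mantle rock: 3250 kg/m³ × 9.8 m/s² × 15100 m = 4.809×10^8 Pa = 4746 atm
Total = 138.9 + 13865 + 4419 + 4746 = 23169 atm

23000 atm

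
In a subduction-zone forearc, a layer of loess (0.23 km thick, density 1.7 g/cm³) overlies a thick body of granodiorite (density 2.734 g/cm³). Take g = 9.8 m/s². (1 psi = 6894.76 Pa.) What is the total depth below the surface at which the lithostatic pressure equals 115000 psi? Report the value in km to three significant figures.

Pressure at base of upper layers: 1700×9.8×230 = 3.832×10^6 Pa = 555.8 psi
Remaining pressure to be supplied by granodiorite: 7.929×10^8 − 3.832×10^6 = 7.891×10^8 Pa
Additional depth in granodiorite = 7.891×10^8 Pa / (2734 kg/m³ × 9.8 m/s²) = 29450 m
Total depth = 230 m + 29450 m = 29680 m
= 29.680 km

29.7 km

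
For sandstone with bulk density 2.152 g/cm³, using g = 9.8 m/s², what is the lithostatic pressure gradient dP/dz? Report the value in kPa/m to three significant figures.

21.1 kPa/m

dP/dz = ρg = 2152 kg/m³ × 9.8 m/s² = 21090 Pa/m
= 21090 Pa/m × (1 kPa/m / 1000.0 Pa/m) = 21.090 kPa/m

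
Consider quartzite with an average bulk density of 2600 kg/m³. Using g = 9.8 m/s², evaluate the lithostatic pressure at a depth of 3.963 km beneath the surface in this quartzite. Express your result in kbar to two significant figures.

quartzite: 2600 kg/m³ × 9.8 m/s² × 3963 m = 1.010×10^8 Pa = 1.010 kbar

1.0 kbar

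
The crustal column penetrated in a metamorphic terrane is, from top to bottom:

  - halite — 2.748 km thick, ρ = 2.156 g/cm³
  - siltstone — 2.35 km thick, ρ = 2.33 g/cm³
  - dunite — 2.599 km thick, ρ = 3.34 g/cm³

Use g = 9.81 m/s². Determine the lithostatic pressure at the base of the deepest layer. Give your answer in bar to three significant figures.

halite: 2156 kg/m³ × 9.81 m/s² × 2748 m = 5.812×10^7 Pa = 581.2 bar
siltstone: 2330 kg/m³ × 9.81 m/s² × 2350 m = 5.371×10^7 Pa = 537.1 bar
dunite: 3340 kg/m³ × 9.81 m/s² × 2599 m = 8.516×10^7 Pa = 851.6 bar
Total = 581.2 + 537.1 + 851.6 = 1969.9 bar

1970 bar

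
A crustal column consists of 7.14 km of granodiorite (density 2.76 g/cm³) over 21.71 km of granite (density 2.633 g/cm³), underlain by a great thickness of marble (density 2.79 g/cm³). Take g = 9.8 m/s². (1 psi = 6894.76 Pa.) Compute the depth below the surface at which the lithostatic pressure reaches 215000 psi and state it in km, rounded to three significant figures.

Pressure at base of upper layers: 2760×9.8×7140 + 2633×9.8×21710 = 7.533×10^8 Pa = 1.093×10^5 psi
Remaining pressure to be supplied by marble: 1.482×10^9 − 7.533×10^8 = 7.291×10^8 Pa
Additional depth in marble = 7.291×10^8 Pa / (2790 kg/m³ × 9.8 m/s²) = 26664 m
Total depth = 28850 m + 26664 m = 55514 m
= 55.514 km

55.5 km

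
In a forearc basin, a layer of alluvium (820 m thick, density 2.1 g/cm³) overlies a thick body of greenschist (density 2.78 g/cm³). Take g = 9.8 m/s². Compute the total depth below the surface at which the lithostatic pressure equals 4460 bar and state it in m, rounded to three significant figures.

16600 m

Pressure at base of upper layers: 2100×9.8×820 = 1.688×10^7 Pa = 168.8 bar
Remaining pressure to be supplied by greenschist: 4.460×10^8 − 1.688×10^7 = 4.291×10^8 Pa
Additional depth in greenschist = 4.291×10^8 Pa / (2780 kg/m³ × 9.8 m/s²) = 15751 m
Total depth = 820 m + 15751 m = 16571 m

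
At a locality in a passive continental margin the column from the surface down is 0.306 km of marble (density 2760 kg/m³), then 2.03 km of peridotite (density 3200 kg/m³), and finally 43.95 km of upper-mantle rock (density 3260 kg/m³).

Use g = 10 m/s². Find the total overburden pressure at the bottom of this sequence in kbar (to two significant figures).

15 kbar

marble: 2760 kg/m³ × 10 m/s² × 306 m = 8.446×10^6 Pa = 0.08446 kbar
peridotite: 3200 kg/m³ × 10 m/s² × 2030 m = 6.496×10^7 Pa = 0.6496 kbar
upper-mantle rock: 3260 kg/m³ × 10 m/s² × 43950 m = 1.433×10^9 Pa = 14.33 kbar
Total = 0.08446 + 0.6496 + 14.33 = 15.062 kbar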